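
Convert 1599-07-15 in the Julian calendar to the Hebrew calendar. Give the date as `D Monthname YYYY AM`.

Both dates share Julian Day Number 2305288; in the Hebrew calendar that is 3 Av 5359 AM.

3 Av 5359 AM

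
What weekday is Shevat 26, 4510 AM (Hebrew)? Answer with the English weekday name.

In the proleptic Gregorian calendar this is 12 February 750 (JDN 1995034).
JDN 1995034 mod 7 = 6, and JDN 0 was a Monday, so this is a Sunday.

Sunday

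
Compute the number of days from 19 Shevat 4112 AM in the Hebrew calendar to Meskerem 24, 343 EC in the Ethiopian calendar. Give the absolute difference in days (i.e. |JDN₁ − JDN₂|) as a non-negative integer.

JDN of the first date = 1849647.
JDN of the second date = 1849159.
|1849159 − 1849647| = 488.

488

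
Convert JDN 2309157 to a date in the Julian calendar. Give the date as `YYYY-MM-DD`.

1610-02-16

The Gregorian equivalent of JDN 2309157 is 26 February 1610.
In the Julian calendar that day is 1610-02-16.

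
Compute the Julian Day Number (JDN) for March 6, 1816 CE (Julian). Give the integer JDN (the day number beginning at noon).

In the Gregorian calendar the same day is 18 March 1816.
JDN 2451545 is 1 January 2000 CE (Gregorian); the target day is −67128 days from there, so JDN = 2384417.

2384417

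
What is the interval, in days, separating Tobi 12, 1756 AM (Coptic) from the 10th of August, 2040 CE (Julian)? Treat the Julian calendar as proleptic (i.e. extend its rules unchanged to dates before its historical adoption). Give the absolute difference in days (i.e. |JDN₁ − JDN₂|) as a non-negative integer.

JDN of the first date = 2466175.
JDN of the second date = 2466390.
|2466390 − 2466175| = 215.

215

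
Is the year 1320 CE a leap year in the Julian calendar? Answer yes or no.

yes

1320 mod 4 = 0, so it is a leap year in the Julian calendar.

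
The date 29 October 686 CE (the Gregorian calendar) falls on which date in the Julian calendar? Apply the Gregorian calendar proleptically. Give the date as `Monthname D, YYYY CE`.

October 26, 686 CE

At this point the Julian calendar is 3 days behind the Gregorian.
29 October 686 Gregorian − 3 days → 26 October 686 Julian.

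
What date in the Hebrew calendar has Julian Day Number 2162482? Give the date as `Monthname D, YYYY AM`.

Av 6, 4968 AM

JDN 2162482 is 28 July 1208 in the proleptic Gregorian calendar.
In the Hebrew calendar that day is Av 6, 4968 AM.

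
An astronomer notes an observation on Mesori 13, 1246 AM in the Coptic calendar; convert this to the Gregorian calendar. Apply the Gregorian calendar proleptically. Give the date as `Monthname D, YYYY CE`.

Both dates share Julian Day Number 2280108; in the Gregorian calendar that is 16 August 1530 CE.

August 16, 1530 CE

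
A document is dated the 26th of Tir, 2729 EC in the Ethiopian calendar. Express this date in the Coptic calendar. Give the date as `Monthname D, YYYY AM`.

The source date corresponds to 9 February 2737 in the Gregorian calendar (JDN 2720768).
That day falls on 26 Tobi 2453 AM in the Coptic calendar.

Tobi 26, 2453 AM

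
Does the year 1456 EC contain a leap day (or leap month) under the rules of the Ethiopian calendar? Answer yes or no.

1456 mod 4 = 0; in the Ethiopian calendar a year is leap when year mod 4 = 3, so it is a common year.

no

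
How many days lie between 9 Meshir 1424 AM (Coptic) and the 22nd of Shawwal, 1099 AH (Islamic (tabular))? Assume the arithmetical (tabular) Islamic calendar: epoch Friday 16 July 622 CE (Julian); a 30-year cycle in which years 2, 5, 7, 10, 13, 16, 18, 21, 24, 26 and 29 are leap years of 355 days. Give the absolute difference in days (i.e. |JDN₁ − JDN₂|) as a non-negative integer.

First date → JDN 2344939; second date → JDN 2337822.
The interval is |2344939 − 2337822| = 7117 days.

7117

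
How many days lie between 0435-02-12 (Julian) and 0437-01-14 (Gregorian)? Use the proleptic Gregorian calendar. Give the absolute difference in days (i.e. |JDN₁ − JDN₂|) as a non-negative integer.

701

First date → JDN 1879984; second date → JDN 1880685.
The interval is |1879984 − 1880685| = 701 days.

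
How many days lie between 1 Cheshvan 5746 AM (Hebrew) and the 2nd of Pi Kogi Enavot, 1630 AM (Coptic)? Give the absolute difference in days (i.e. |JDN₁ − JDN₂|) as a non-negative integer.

First date → JDN 2446355; second date → JDN 2420383.
The interval is |2446355 − 2420383| = 25972 days.

25972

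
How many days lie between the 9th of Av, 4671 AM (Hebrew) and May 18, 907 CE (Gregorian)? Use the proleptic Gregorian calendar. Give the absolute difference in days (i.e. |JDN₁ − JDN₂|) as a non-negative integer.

1516

First date → JDN 2053988; second date → JDN 2052472.
The interval is |2053988 − 2052472| = 1516 days.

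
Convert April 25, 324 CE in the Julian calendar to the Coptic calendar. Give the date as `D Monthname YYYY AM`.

30 Parmouti 40 AM

The source date corresponds to 26 April 324 in the proleptic Gregorian calendar (JDN 1839514).
That day falls on 30 Parmouti 40 AM in the Coptic calendar.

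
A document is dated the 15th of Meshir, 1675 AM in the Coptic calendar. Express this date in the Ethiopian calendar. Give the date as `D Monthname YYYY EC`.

15 Yekatit 1951 EC

Julian Day Number of the source date = 2436622.
Converting JDN 2436622 to the Ethiopian calendar gives 15 Yekatit 1951 EC.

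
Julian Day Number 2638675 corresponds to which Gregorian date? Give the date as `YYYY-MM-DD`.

2512-05-06

JDN 2451545 is 1 Jan 2000; 2638675 is +187130 days from there.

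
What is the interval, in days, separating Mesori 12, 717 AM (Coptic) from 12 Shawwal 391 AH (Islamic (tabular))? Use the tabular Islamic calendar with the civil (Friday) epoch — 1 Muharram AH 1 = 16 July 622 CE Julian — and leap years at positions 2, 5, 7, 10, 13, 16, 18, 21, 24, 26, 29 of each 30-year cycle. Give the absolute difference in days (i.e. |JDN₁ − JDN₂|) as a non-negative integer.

First date → JDN 2086890; second date → JDN 2086920.
The interval is |2086890 − 2086920| = 30 days.

30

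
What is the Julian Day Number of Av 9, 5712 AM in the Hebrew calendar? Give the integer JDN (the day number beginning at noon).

In the Gregorian calendar the same day is 31 July 1952.
JDN 2451545 is 1 January 2000 CE (Gregorian); the target day is −17320 days from there, so JDN = 2434225.

2434225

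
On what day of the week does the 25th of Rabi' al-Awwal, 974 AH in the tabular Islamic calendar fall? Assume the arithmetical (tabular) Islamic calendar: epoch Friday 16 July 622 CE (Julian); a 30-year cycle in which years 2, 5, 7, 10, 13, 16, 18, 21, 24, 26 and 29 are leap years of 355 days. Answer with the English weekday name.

Equivalently 20 October 1566 Gregorian, JDN 2293322.
2293322 ≡ 3 (mod 7); counting from Monday = 0 gives Thursday.

Thursday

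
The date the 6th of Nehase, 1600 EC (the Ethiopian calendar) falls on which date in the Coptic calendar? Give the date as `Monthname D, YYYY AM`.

Mesori 6, 1324 AM

The source date corresponds to 9 August 1608 in the Gregorian calendar (JDN 2308591).
That day falls on 6 Mesori 1324 AM in the Coptic calendar.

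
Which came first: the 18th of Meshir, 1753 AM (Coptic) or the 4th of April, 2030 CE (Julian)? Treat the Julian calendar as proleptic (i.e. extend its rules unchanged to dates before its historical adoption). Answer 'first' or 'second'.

Converting both to JDN: 2465115 vs 2462609; the smaller is the second.

second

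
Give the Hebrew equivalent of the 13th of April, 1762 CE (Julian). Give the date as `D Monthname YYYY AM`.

1 Iyar 5522 AM

Julian Day Number of the source date = 2364731.
Converting JDN 2364731 to the Hebrew calendar gives 1 Iyar 5522 AM.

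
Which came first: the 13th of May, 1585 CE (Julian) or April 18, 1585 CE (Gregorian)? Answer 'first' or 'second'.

Converting both to JDN: 2300112 vs 2300077; the smaller is the second.

second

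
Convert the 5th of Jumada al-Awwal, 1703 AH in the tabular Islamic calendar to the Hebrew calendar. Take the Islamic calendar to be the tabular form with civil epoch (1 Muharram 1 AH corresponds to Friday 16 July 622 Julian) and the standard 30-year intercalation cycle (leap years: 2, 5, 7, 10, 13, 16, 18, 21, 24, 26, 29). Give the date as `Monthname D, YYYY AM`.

Both dates share Julian Day Number 2551694; in the Hebrew calendar that is 4 Adar II 6034 AM.

Adar II 4, 6034 AM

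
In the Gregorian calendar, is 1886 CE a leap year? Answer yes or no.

1886 is not divisible by 4, so it is a common year.

no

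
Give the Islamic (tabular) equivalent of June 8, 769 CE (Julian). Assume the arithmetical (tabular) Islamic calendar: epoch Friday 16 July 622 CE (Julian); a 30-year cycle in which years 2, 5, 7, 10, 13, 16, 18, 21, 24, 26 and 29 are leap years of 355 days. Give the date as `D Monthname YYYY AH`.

Both dates share Julian Day Number 2002094; in the tabular Islamic calendar that is 28 Jumada al-Awwal 152 AH.

28 Jumada al-Awwal 152 AH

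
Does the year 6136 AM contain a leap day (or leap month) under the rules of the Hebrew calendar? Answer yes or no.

Hebrew year 6136 is year 18 of its 19-year Metonic cycle; leap years are at positions 3, 6, 8, 11, 14, 17, 19, so it is a common year (12 months).

no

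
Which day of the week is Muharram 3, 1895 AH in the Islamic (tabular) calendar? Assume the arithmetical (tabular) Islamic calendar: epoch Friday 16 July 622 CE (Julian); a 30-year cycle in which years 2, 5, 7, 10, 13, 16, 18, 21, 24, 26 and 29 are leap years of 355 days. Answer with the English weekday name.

In the Gregorian calendar this is 25 February 2460 (JDN 2619612).
2619612 ≡ 2 (mod 7); counting from Monday = 0 gives Wednesday.

Wednesday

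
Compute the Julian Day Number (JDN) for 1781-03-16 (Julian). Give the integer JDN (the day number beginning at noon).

Equivalently 27 March 1781 (Gregorian).
JDN 2400001 is 17 November 1858 CE (Gregorian), MJD 0; the target day is −28358 days from there, so JDN = 2371643.

2371643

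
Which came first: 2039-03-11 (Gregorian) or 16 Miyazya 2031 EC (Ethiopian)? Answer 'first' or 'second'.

Converting both to JDN: 2465859 vs 2465903; the smaller is the first.

first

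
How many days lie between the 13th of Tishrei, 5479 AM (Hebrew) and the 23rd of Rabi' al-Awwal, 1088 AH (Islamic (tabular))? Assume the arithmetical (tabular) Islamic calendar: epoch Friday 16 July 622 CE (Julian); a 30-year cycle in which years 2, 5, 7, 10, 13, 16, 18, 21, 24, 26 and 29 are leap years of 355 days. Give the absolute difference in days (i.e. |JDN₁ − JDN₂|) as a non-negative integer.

15109

First date → JDN 2348827; second date → JDN 2333718.
The interval is |2348827 − 2333718| = 15109 days.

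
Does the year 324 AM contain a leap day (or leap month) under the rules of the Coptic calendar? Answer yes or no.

324 mod 4 = 0; in the Coptic calendar a year is leap when year mod 4 = 3, so it is a common year.

no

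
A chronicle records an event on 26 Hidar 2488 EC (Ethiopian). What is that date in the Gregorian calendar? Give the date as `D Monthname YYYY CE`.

9 December 2495 CE

Both dates share Julian Day Number 2632683; in the Gregorian calendar that is 9 December 2495 CE.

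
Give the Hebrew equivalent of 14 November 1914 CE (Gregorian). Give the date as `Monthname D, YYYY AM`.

Julian Day Number of the source date = 2420451.
Converting JDN 2420451 to the Hebrew calendar gives 25 Cheshvan 5675 AM.

Cheshvan 25, 5675 AM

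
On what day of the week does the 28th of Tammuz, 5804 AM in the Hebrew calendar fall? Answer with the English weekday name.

Saturday

Equivalently 23 July 2044 Gregorian, JDN 2467820.
Since JDN mod 7 = 5 (0 = Monday), the day is Saturday.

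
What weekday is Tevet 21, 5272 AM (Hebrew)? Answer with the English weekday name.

Saturday

This is JDN 2273325 (20 January 1512 Gregorian).
Since JDN mod 7 = 5 (0 = Monday), the day is Saturday.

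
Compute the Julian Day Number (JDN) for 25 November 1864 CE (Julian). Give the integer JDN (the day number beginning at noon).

Equivalently 7 December 1864 (Gregorian).
JDN 2299161 is 15 October 1582 CE (Gregorian); the target day is +103052 days from there, so JDN = 2402213.

2402213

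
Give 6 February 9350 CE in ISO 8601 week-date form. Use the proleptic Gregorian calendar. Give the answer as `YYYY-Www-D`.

9350-W06-5

The weekday is Friday (ISO weekday 5).
That Friday belongs to ISO week 6 of ISO year 9350.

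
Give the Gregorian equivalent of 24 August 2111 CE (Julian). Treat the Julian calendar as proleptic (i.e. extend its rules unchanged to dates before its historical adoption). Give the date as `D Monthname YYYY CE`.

At this point the Julian calendar is 14 days behind the Gregorian.
24 August 2111 Julian + 14 days → 7 September 2111 Gregorian.

7 September 2111 CE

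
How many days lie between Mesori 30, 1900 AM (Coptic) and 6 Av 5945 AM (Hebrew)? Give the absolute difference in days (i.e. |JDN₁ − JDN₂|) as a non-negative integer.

JDN of the first date = 2518999.
JDN of the second date = 2519330.
|2519330 − 2518999| = 331.

331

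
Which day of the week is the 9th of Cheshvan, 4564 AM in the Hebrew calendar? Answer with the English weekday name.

Sunday

Equivalently 2 November 803 Gregorian, JDN 2014655.
Since JDN mod 7 = 6 (0 = Monday), the day is Sunday.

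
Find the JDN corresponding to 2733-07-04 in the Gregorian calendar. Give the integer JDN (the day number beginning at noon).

2719452

JDN 2400001 is 17 November 1858 CE (Gregorian), MJD 0; the target day is +319451 days from there, so JDN = 2719452.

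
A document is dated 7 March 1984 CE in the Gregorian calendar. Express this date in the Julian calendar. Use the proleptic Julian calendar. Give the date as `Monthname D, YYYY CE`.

February 23, 1984 CE

At this point the Julian calendar is 13 days behind the Gregorian.
7 March 1984 Gregorian − 13 days → 23 February 1984 Julian.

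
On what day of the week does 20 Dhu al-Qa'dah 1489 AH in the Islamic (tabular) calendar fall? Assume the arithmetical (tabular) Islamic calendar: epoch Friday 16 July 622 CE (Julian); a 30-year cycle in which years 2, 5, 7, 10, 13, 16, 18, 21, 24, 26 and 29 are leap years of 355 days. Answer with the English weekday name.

In the Gregorian calendar this is 5 February 2067 (JDN 2476052).
2476052 ≡ 5 (mod 7); counting from Monday = 0 gives Saturday.

Saturday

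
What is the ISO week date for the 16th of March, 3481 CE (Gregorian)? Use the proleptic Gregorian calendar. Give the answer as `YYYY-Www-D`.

The weekday is Wednesday (ISO weekday 3).
That Wednesday belongs to ISO week 11 of ISO year 3481.

3481-W11-3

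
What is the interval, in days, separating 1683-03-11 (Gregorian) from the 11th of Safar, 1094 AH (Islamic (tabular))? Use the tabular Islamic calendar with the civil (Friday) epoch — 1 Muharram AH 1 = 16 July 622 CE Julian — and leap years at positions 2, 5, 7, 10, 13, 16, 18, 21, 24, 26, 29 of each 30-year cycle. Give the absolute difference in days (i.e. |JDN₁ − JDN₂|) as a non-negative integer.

30

JDN of the first date = 2335833.
JDN of the second date = 2335803.
|2335803 − 2335833| = 30.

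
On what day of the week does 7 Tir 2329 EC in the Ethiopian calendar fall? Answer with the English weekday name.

This is JDN 2574649 (18 January 2337 Gregorian).
JDN 2574649 mod 7 = 0, and JDN 0 was a Monday, so this is a Monday.

Monday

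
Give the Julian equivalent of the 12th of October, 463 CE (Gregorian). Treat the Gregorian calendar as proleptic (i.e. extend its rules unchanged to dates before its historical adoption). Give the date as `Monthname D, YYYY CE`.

At this point the Julian calendar is 1 day behind the Gregorian.
12 October 463 Gregorian − 1 day → 11 October 463 Julian.

October 11, 463 CE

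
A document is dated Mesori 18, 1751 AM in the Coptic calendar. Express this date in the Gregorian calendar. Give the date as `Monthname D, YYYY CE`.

Both dates share Julian Day Number 2464564; in the Gregorian calendar that is 24 August 2035 CE.

August 24, 2035 CE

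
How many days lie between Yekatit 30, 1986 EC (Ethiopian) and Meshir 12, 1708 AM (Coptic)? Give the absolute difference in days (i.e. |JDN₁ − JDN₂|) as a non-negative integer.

748

JDN of the first date = 2449421.
JDN of the second date = 2448673.
|2448673 − 2449421| = 748.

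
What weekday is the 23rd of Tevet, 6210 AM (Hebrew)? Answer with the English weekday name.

In the Gregorian calendar this is 8 January 2450 (JDN 2615912).
JDN 2615912 mod 7 = 5, and JDN 0 was a Monday, so this is a Saturday.

Saturday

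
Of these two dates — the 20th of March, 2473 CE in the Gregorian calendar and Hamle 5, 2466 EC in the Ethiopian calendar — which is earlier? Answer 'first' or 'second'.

The two dates have Julian Day Numbers 2624384 and 2624866 respectively.
Since 2624384 < 2624866, the first date comes first.

first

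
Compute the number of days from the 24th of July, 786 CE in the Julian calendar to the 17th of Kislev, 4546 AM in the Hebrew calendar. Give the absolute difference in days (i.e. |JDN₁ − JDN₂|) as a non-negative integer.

First date → JDN 2008349; second date → JDN 2008107.
The interval is |2008349 − 2008107| = 242 days.

242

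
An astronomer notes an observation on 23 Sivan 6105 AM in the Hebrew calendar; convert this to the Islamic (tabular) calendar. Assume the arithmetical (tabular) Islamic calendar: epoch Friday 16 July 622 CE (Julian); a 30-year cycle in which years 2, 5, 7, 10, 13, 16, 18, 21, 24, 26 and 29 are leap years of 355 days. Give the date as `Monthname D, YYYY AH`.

The source date corresponds to 25 June 2345 in the Gregorian calendar (JDN 2577729).
That day falls on 23 Shawwal 1776 AH in the tabular Islamic calendar.

Shawwal 23, 1776 AH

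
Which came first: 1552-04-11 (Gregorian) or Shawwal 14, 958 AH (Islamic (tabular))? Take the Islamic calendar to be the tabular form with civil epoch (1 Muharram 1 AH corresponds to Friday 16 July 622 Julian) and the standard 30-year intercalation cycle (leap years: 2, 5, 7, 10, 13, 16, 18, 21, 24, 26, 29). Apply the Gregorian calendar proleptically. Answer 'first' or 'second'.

The two dates have Julian Day Numbers 2288017 and 2287848 respectively.
Since 2287848 < 2288017, the second date comes first.

second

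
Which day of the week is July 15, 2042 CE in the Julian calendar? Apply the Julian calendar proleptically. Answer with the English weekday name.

Monday

Equivalently 28 July 2042 Gregorian, JDN 2467094.
2467094 ≡ 0 (mod 7); counting from Monday = 0 gives Monday.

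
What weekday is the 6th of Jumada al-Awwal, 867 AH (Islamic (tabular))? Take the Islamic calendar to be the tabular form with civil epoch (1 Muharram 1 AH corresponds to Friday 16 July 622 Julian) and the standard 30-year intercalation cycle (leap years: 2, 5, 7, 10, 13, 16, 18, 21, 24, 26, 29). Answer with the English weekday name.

Thursday

This is JDN 2255445 (5 February 1463 Gregorian).
JDN 2255445 mod 7 = 3, and JDN 0 was a Monday, so this is a Thursday.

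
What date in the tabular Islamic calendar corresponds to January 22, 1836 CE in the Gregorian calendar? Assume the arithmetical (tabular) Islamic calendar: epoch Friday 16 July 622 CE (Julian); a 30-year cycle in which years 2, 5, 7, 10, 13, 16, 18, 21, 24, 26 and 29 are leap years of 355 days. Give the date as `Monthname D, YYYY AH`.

Both dates share Julian Day Number 2391666; in the tabular Islamic calendar that is 3 Shawwal 1251 AH.

Shawwal 3, 1251 AH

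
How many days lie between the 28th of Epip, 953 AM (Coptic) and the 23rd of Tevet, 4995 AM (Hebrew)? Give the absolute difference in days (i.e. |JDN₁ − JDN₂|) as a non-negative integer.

949

First date → JDN 2173075; second date → JDN 2172126.
The interval is |2173075 − 2172126| = 949 days.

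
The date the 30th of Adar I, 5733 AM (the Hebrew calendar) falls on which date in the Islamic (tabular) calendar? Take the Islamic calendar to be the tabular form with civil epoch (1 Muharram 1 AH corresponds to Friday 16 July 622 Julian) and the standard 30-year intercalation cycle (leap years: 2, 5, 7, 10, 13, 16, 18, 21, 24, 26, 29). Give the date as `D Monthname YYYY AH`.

Julian Day Number of the source date = 2441746.
Converting JDN 2441746 to the tabular Islamic calendar gives 29 Muharram 1393 AH.

29 Muharram 1393 AH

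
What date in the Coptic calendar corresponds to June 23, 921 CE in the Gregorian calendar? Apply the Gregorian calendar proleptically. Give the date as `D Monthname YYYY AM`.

Julian Day Number of the source date = 2057622.
Converting JDN 2057622 to the Coptic calendar gives 24 Paoni 637 AM.

24 Paoni 637 AM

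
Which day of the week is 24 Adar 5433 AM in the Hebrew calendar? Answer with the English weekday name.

Sunday

This is JDN 2332182 (12 March 1673 Gregorian).
JDN 2332182 mod 7 = 6, and JDN 0 was a Monday, so this is a Sunday.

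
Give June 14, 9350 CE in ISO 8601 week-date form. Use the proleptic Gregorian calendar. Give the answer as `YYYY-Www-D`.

The weekday is Sunday (ISO weekday 7).
That Sunday belongs to ISO week 24 of ISO year 9350.

9350-W24-7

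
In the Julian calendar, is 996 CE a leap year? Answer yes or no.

yes

996 mod 4 = 0, so it is a leap year in the Julian calendar.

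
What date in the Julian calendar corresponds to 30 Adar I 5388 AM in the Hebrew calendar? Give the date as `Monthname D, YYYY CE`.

February 24, 1628 CE

The source date corresponds to 5 March 1628 in the Gregorian calendar (JDN 2315739).
That day falls on 24 February 1628 CE in the Julian calendar.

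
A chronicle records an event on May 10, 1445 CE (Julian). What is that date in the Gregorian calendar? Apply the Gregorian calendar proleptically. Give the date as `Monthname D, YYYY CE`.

May 19, 1445 CE

The Julian–Gregorian offset here is 9 days (Julian trailing).
10 May 1445 Julian + 9 days → 19 May 1445 Gregorian.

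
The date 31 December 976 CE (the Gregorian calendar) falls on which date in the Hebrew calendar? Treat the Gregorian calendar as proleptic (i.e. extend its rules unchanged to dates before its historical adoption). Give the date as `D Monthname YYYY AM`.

Both dates share Julian Day Number 2077902; in the Hebrew calendar that is 2 Shevat 4737 AM.

2 Shevat 4737 AM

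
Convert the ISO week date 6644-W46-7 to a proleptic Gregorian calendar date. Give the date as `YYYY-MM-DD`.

ISO week 1 of 6644 is the week containing the first Thursday of 6644.
Week 46, day 7 (Sunday) lands on 6644-11-17.

6644-11-17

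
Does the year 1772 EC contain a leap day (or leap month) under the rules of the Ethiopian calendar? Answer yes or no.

1772 mod 4 = 0; in the Ethiopian calendar a year is leap when year mod 4 = 3, so it is a common year.

no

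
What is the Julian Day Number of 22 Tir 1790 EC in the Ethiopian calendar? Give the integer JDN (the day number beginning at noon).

2377794

In the Gregorian calendar the same day is 28 January 1798.
JDN 2400001 is 17 November 1858 CE (Gregorian), MJD 0; the target day is −22207 days from there, so JDN = 2377794.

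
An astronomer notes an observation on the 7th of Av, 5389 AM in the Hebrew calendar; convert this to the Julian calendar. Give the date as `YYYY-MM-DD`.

Julian Day Number of the source date = 2316248.
Converting JDN 2316248 to the Julian calendar gives 17 July 1629 CE.

1629-07-17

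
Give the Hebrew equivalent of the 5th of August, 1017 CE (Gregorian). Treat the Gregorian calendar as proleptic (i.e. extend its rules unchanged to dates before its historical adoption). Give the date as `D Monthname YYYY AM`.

4 Av 4777 AM

Julian Day Number of the source date = 2092728.
Converting JDN 2092728 to the Hebrew calendar gives 4 Av 4777 AM.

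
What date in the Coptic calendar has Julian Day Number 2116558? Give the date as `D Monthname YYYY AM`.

30 Paopi 799 AM

The proleptic Gregorian equivalent of JDN 2116558 is 2 November 1082.
In the Coptic calendar that day is 30 Paopi 799 AM.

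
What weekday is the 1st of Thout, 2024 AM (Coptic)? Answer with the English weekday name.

Equivalently 15 September 2307 Gregorian, JDN 2563931.
2563931 ≡ 6 (mod 7); counting from Monday = 0 gives Sunday.

Sunday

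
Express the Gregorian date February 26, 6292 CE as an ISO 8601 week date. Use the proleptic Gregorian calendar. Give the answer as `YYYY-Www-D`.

The weekday is Friday (ISO weekday 5).
That Friday belongs to ISO week 8 of ISO year 6292.

6292-W08-5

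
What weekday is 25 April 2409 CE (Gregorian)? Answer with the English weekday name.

Saturday

2601044 ≡ 5 (mod 7); counting from Monday = 0 gives Saturday.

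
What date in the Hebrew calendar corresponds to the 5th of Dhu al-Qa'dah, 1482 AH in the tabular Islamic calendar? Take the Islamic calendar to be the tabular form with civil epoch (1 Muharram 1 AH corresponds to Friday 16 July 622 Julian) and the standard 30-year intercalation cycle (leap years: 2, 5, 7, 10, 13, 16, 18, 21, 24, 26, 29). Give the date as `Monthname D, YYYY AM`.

Both dates share Julian Day Number 2473556; in the Hebrew calendar that is 6 Nisan 5820 AM.

Nisan 6, 5820 AM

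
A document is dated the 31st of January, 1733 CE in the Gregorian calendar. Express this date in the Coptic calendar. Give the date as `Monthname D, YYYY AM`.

Tobi 25, 1449 AM

Both dates share Julian Day Number 2354056; in the Coptic calendar that is 25 Tobi 1449 AM.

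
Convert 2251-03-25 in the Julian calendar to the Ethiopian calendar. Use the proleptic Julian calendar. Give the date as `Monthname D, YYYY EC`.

Both dates share Julian Day Number 2543319; in the Ethiopian calendar that is 29 Megabit 2243 EC.

Megabit 29, 2243 EC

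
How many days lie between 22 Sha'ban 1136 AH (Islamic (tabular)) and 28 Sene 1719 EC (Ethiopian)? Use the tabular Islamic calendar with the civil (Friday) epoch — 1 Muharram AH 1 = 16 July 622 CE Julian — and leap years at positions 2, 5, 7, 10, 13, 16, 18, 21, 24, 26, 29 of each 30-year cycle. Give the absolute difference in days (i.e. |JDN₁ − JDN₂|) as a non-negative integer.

First date → JDN 2350874; second date → JDN 2352017.
The interval is |2350874 − 2352017| = 1143 days.

1143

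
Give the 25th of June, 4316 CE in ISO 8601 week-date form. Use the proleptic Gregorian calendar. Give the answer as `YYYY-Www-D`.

4316-W25-7

The weekday is Sunday (ISO weekday 7).
That Sunday belongs to ISO week 25 of ISO year 4316.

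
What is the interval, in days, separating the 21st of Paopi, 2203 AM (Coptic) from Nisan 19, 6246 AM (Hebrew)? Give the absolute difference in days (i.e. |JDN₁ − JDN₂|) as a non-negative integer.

JDN of the first date = 2629360.
JDN of the second date = 2629167.
|2629167 − 2629360| = 193.

193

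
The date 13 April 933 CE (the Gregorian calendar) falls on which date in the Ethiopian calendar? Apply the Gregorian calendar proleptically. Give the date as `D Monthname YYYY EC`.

13 Miyazya 925 EC

Both dates share Julian Day Number 2061934; in the Ethiopian calendar that is 13 Miyazya 925 EC.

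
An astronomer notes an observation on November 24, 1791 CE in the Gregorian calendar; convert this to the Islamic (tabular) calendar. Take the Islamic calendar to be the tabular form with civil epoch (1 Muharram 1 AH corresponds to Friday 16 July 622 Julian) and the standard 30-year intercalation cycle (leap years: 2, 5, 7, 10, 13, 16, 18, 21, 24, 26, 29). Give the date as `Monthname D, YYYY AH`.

Julian Day Number of the source date = 2375537.
Converting JDN 2375537 to the tabular Islamic calendar gives 27 Rabi' al-Awwal 1206 AH.

Rabi' al-Awwal 27, 1206 AH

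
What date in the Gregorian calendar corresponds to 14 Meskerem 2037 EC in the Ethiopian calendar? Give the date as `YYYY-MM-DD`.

2044-09-24

Julian Day Number of the source date = 2467883.
Converting JDN 2467883 to the Gregorian calendar gives 24 September 2044 CE.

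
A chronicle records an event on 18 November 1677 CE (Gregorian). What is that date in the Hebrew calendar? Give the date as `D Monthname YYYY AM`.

Both dates share Julian Day Number 2333894; in the Hebrew calendar that is 23 Cheshvan 5438 AM.

23 Cheshvan 5438 AM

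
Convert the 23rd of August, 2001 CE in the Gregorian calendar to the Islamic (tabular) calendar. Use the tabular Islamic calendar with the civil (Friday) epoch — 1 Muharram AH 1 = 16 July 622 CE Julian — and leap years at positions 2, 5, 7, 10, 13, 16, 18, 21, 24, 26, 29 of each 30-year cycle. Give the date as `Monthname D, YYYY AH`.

Jumada al-Thani 3, 1422 AH

Julian Day Number of the source date = 2452145.
Converting JDN 2452145 to the tabular Islamic calendar gives 3 Jumada al-Thani 1422 AH.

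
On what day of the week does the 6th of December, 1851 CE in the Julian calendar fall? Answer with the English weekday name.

Thursday

Equivalently 18 December 1851 Gregorian, JDN 2397475.
Since JDN mod 7 = 3 (0 = Monday), the day is Thursday.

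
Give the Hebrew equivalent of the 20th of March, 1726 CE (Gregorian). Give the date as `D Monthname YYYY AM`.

Both dates share Julian Day Number 2351547; in the Hebrew calendar that is 17 Adar II 5486 AM.

17 Adar II 5486 AM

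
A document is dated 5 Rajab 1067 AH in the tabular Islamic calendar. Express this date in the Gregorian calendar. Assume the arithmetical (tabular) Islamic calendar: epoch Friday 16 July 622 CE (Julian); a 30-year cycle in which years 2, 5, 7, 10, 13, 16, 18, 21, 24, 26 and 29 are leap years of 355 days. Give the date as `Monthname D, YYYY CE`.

April 19, 1657 CE

Both dates share Julian Day Number 2326376; in the Gregorian calendar that is 19 April 1657 CE.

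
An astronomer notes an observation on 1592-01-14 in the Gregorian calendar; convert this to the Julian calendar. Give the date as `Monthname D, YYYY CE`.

At this point the Julian calendar is 10 days behind the Gregorian.
14 January 1592 Gregorian − 10 days → 4 January 1592 Julian.

January 4, 1592 CE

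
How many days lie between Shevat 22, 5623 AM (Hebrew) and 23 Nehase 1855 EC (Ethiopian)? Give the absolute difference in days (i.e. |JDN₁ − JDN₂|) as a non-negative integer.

198

JDN of the first date = 2401548.
JDN of the second date = 2401746.
|2401746 − 2401548| = 198.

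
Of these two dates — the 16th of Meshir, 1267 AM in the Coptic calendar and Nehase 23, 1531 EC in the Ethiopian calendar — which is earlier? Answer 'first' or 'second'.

second

First date → JDN 2287601; second date → JDN 2283405.
JDN 2283405 < JDN 2287601, so the second date is earlier.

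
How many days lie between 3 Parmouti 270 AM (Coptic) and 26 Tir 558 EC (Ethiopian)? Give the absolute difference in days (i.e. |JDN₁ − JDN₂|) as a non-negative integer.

4316

First date → JDN 1923494; second date → JDN 1927810.
The interval is |1923494 − 1927810| = 4316 days.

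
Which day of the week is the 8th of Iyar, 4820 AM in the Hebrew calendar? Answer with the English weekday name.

Equivalently 17 April 1060 Gregorian, JDN 2108324.
2108324 ≡ 1 (mod 7); counting from Monday = 0 gives Tuesday.

Tuesday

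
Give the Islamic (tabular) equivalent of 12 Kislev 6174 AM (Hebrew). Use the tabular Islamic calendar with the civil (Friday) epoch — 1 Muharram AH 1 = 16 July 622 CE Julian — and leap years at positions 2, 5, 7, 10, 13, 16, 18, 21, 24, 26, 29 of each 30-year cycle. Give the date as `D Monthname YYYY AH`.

11 Jumada al-Awwal 1847 AH

Both dates share Julian Day Number 2602729; in the tabular Islamic calendar that is 11 Jumada al-Awwal 1847 AH.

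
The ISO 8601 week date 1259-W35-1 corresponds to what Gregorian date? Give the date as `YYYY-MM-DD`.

ISO week 1 of 1259 is the week containing the first Thursday of 1259.
Week 35, day 1 (Monday) lands on 1259-08-25.

1259-08-25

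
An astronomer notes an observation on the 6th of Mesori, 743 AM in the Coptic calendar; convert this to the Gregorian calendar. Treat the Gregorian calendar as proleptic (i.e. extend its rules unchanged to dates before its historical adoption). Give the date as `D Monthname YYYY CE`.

5 August 1027 CE

Both dates share Julian Day Number 2096380; in the Gregorian calendar that is 5 August 1027 CE.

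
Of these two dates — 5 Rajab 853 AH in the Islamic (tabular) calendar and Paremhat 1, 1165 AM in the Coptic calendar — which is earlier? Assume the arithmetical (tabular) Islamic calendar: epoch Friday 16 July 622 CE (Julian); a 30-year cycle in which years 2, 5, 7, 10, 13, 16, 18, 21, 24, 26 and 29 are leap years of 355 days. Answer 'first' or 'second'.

second

Converting both to JDN: 2250541 vs 2250361; the smaller is the second.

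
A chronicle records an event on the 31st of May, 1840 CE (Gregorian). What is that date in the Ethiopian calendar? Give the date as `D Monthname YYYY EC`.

Julian Day Number of the source date = 2393257.
Converting JDN 2393257 to the Ethiopian calendar gives 24 Ginbot 1832 EC.

24 Ginbot 1832 EC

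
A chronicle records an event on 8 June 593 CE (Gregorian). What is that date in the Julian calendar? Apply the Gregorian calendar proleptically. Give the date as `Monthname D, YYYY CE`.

For dates in this range the Gregorian date is 2 days ahead of the Julian.
8 June 593 Gregorian − 2 days → 6 June 593 Julian.

June 6, 593 CE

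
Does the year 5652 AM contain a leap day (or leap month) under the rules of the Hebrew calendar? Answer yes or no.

Hebrew year 5652 is year 9 of its 19-year Metonic cycle; leap years are at positions 3, 6, 8, 11, 14, 17, 19, so it is a common year (12 months).

no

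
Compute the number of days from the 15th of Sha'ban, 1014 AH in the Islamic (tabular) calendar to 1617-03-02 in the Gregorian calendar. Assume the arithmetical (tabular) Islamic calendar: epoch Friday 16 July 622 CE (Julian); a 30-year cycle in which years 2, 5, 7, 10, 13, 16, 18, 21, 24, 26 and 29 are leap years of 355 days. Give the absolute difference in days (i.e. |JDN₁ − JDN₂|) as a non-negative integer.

4084

JDN of the first date = 2307634.
JDN of the second date = 2311718.
|2311718 − 2307634| = 4084.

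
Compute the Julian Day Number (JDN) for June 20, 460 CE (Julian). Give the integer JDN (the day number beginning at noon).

1889244

In the proleptic Gregorian calendar the same day is 21 June 460.
JDN 2451545 is 1 January 2000 CE (Gregorian); the target day is −562301 days from there, so JDN = 1889244.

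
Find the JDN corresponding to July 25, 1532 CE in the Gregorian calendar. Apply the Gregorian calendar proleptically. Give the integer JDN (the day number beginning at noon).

JDN 2400001 is 17 November 1858 CE (Gregorian), MJD 0; the target day is −119184 days from there, so JDN = 2280817.

2280817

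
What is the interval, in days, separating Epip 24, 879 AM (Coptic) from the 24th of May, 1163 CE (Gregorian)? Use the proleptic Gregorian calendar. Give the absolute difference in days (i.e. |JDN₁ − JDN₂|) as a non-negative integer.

JDN of the first date = 2146042.
JDN of the second date = 2145980.
|2145980 − 2146042| = 62.

62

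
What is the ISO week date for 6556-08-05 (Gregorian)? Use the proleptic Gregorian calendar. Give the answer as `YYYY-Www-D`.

6556-W32-4

The weekday is Thursday (ISO weekday 4).
That Thursday belongs to ISO week 32 of ISO year 6556.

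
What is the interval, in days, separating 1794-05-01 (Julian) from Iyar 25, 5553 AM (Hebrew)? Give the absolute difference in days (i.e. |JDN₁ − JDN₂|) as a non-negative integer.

First date → JDN 2376437; second date → JDN 2376067.
The interval is |2376437 − 2376067| = 370 days.

370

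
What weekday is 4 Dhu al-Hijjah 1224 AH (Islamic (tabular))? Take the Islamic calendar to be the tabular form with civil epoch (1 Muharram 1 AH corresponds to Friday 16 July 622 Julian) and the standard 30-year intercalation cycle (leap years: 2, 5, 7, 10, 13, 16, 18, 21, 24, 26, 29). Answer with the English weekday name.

In the Gregorian calendar this is 10 January 1810 (JDN 2382158).
2382158 ≡ 2 (mod 7); counting from Monday = 0 gives Wednesday.

Wednesday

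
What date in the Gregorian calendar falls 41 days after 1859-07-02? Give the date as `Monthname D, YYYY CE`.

Counting 41 days forward from JDN 2400228 reaches JDN 2400269, which is August 12, 1859 CE.

August 12, 1859 CE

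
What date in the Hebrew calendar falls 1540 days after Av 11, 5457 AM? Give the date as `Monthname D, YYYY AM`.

Tishrei 15, 5462 AM

Counting 1540 days forward from JDN 2341087 reaches JDN 2342627, which is Tishrei 15, 5462 AM.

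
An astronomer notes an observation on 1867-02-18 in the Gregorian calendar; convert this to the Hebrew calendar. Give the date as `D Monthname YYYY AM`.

13 Adar I 5627 AM

Julian Day Number of the source date = 2403016.
Converting JDN 2403016 to the Hebrew calendar gives 13 Adar I 5627 AM.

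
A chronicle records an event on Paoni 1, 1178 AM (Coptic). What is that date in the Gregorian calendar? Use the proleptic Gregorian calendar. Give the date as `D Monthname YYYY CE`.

4 June 1462 CE

Both dates share Julian Day Number 2255199; in the Gregorian calendar that is 4 June 1462 CE.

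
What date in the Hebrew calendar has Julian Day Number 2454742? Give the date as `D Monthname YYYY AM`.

JDN 2454742 is 2 October 2008 in the Gregorian calendar.
In the Hebrew calendar that day is 3 Tishrei 5769 AM.

3 Tishrei 5769 AM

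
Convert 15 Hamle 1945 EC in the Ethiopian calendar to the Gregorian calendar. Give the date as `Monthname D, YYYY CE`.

Julian Day Number of the source date = 2434581.
Converting JDN 2434581 to the Gregorian calendar gives 22 July 1953 CE.

July 22, 1953 CE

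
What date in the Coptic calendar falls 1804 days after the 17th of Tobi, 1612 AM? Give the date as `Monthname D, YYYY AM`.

The starting date is JDN 2413584; 2413584 + 1804 = 2415388.
JDN 2415388 corresponds to Koiak 25, 1617 AM.

Koiak 25, 1617 AM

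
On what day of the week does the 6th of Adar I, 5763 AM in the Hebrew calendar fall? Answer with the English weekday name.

This is JDN 2452679 (8 February 2003 Gregorian).
Since JDN mod 7 = 5 (0 = Monday), the day is Saturday.

Saturday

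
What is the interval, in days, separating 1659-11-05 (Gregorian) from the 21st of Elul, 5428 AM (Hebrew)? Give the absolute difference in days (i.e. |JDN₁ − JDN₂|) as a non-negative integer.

3219

First date → JDN 2327306; second date → JDN 2330525.
The interval is |2327306 − 2330525| = 3219 days.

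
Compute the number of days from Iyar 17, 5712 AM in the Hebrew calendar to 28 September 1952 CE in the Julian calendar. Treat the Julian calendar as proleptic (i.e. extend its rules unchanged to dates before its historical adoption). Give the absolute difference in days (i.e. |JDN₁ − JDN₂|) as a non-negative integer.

First date → JDN 2434145; second date → JDN 2434297.
The interval is |2434145 − 2434297| = 152 days.

152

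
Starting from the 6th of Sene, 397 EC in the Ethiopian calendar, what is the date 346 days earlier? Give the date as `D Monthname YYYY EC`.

The starting date is JDN 1869135; 1869135 − 346 = 1868789.
JDN 1868789 corresponds to 25 Sene 396 EC.

25 Sene 396 EC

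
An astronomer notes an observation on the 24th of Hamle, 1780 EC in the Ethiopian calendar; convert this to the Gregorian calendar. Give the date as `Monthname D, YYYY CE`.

July 29, 1788 CE

Julian Day Number of the source date = 2374324.
Converting JDN 2374324 to the Gregorian calendar gives 29 July 1788 CE.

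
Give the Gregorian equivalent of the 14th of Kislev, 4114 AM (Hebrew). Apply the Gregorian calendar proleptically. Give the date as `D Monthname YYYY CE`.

Both dates share Julian Day Number 1850322; in the Gregorian calendar that is 28 November 353 CE.

28 November 353 CE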